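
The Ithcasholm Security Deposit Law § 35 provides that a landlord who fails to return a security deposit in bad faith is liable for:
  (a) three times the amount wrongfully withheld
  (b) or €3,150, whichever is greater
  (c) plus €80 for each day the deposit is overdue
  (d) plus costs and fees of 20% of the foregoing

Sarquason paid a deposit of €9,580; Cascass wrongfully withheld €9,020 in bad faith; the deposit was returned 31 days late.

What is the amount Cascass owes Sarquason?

Trebled: 3 × €9,020 = €27,060
Minimum €3,150: €27,060 meets the minimum, no increase.
Late-return penalty: 31 × €80 = €2,480
Damages plus late penalty: €27,060 + €2,480 = €29,540
Costs and fees: 20% of €29,540 = €5,908
Total recovery: €29,540 + €5,908 = €35,448

€35,448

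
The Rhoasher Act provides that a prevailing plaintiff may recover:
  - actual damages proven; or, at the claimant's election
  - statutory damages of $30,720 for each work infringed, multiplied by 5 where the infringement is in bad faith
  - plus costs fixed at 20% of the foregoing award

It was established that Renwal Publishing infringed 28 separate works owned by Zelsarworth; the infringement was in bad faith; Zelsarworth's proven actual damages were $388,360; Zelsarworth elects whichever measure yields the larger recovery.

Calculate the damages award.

Statutory damages: 28 × $30,720 = $860,160
Multiplied by 5: 5 × $860,160 = $4,300,800
Greater of actual damages ($388,360) or enhanced statutory damages ($4,300,800): $4,300,800
Costs: 20% of $4,300,800 = $860,160
Award plus costs: $4,300,800 + $860,160 = $5,160,960

$5,160,960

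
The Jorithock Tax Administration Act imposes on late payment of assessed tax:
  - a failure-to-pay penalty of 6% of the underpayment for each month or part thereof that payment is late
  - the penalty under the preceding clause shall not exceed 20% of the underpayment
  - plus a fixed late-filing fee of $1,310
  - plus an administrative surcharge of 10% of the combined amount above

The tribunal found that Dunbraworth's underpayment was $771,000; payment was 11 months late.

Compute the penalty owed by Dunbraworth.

Accrued rate: 6% × 11 = 66%, capped at 20% → 20%
Failure-to-pay penalty: 20% of $771,000 = $154,200
Penalty before surcharge: $154,200 + $1,310 = $155,510
Administrative surcharge: 10% of $155,510 = $15,551
Total penalty: $155,510 + $15,551 = $171,061

Penalty: $171,061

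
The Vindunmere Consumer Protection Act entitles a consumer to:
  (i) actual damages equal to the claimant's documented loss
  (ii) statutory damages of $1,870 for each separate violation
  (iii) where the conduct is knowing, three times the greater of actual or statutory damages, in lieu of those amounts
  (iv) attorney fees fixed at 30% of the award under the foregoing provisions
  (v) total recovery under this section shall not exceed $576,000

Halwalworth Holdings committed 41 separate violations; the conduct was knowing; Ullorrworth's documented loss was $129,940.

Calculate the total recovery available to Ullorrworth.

Statutory damages: 41 × $1,870 = $76,670
Greater of actual damages ($129,940) or statutory damages ($76,670): $129,940
Trebled: 3 × $129,940 = $389,820
Attorney fees: 30% of $389,820 = $116,946
Total before cap: $389,820 + $116,946 = $506,766
Cap at $576,000: $506,766 is within the cap, no reduction.

$506,766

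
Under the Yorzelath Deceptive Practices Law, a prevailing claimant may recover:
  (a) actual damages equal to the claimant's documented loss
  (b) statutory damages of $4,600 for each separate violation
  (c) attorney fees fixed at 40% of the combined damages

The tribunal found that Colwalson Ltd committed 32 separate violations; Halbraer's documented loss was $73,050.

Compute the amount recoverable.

Statutory damages: 32 × $4,600 = $147,200
Combined damages: $73,050 + $147,200 = $220,250
Attorney fees: 40% of $220,250 = $88,100
Total recovery: $220,250 + $88,100 = $308,350

$308,350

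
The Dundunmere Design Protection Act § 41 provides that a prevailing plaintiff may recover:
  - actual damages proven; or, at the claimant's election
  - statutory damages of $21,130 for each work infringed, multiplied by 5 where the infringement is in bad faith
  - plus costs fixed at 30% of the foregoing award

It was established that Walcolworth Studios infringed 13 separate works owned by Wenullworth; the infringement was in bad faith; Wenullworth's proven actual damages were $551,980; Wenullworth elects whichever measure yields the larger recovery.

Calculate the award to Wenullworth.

Statutory damages: 13 × $21,130 = $274,690
Multiplied by 5: 5 × $274,690 = $1,373,450
Greater of actual damages ($551,980) or enhanced statutory damages ($1,373,450): $1,373,450
Costs: 30% of $1,373,450 = $412,035
Award plus costs: $1,373,450 + $412,035 = $1,785,485

$1,785,485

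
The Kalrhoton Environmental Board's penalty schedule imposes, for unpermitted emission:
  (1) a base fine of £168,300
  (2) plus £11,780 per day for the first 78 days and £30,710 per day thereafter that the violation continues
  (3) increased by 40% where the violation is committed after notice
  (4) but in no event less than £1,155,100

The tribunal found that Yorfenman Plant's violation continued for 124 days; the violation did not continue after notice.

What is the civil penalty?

Civil penalty: £2,499,800

First 78 days: 78 × £11,780 = £918,840
Remaining days: (124 − 78) × £30,710 = £1,412,660
Per-day component: £918,840 + £1,412,660 = £2,331,500
Base plus per-day: £168,300 + £2,331,500 = £2,499,800
The violation did not continue after notice: no 40% increase.
Minimum £1,155,100: £2,499,800 meets the minimum, no increase.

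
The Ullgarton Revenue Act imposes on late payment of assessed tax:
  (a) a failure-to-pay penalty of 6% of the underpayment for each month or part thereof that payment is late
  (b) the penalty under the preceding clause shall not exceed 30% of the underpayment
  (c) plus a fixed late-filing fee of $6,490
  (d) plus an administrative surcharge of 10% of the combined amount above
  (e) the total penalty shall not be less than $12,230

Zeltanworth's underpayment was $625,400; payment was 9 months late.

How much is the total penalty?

Accrued rate: 6% × 9 = 54%, capped at 30% → 30%
Failure-to-pay penalty: 30% of $625,400 = $187,620
Penalty before surcharge: $187,620 + $6,490 = $194,110
Administrative surcharge: 10% of $194,110 = $19,411
Total penalty: $194,110 + $19,411 = $213,521
Minimum $12,230: $213,521 meets the minimum, no increase.

$213,521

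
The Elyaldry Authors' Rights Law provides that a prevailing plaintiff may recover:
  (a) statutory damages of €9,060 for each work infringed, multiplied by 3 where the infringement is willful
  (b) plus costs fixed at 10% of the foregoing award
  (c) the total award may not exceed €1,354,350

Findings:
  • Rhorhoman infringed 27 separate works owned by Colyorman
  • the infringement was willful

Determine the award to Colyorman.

€807,246

Statutory damages: 27 × €9,060 = €244,620
Trebled: 3 × €244,620 = €733,860
Costs: 10% of €733,860 = €73,386
Award plus costs: €733,860 + €73,386 = €807,246
Cap at €1,354,350: €807,246 is within the cap, no reduction.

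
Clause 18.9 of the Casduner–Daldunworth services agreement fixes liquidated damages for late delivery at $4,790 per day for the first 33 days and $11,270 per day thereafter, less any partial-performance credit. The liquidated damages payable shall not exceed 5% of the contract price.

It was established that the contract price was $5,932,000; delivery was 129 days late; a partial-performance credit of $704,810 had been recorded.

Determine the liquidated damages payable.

First 33 days: 33 × $4,790 = $158,070
Remaining days: (129 − 33) × $11,270 = $1,081,920
Accrued per-day damages: $158,070 + $1,081,920 = $1,239,990
Less partial-performance credit: $1,239,990 − $704,810 = $535,180
Cap: 5% of $5,932,000 = $296,600
Cap at $296,600: $535,180 exceeds the cap → $296,600

$296,600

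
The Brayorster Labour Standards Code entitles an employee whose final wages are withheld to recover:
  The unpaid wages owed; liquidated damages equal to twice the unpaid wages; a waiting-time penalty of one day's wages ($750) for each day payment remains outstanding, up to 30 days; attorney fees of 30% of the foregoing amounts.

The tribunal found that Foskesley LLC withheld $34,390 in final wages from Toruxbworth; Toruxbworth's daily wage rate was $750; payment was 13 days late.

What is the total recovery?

Doubled: 2 × $34,390 = $68,780
Penalty days: min(13, 30) = 13
Waiting-time penalty: 13 × $750 = $9,750
Subtotal: $34,390 + $68,780 + $9,750 = $112,920
Attorney fees: 30% of $112,920 = $33,876
Total award: $112,920 + $33,876 = $146,796

$146,796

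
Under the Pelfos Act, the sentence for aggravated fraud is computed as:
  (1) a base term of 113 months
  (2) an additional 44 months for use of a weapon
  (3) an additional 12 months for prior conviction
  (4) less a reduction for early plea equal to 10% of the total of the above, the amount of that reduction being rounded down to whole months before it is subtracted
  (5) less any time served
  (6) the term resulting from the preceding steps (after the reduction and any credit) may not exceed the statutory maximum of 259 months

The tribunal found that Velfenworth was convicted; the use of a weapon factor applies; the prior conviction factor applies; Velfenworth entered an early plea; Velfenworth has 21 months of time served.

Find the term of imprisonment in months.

Use of a weapon enhancement: +44 months
Prior conviction enhancement: +12 months
Adjusted term: 113 months + 44 months + 12 months = 169 months
Early plea reduction: 10% of 169 months = 16 months (rounded down)
After reduction: 169 − 16 = 153 months
Less time served: 153 months − 21 months = 132 months
Cap at 259 months: 132 months is within the cap, no reduction.

Sentence: 132 months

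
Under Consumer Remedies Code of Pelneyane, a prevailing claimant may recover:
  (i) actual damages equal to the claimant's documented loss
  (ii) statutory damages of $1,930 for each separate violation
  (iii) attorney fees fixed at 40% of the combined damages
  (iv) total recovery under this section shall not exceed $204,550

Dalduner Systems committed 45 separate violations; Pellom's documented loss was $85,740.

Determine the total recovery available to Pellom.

$204,550

Statutory damages: 45 × $1,930 = $86,850
Combined damages: $85,740 + $86,850 = $172,590
Attorney fees: 40% of $172,590 = $69,036
Total before cap: $172,590 + $69,036 = $241,626
Cap at $204,550: $241,626 exceeds the cap → $204,550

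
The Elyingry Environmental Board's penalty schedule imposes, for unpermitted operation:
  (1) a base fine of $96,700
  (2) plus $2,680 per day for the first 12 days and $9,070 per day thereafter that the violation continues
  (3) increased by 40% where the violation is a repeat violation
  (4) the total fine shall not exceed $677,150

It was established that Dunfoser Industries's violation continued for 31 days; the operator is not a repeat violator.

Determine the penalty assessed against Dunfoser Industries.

$301,190

First 12 days: 12 × $2,680 = $32,160
Remaining days: (31 − 12) × $9,070 = $172,330
Per-day component: $32,160 + $172,330 = $204,490
Base plus per-day: $96,700 + $204,490 = $301,190
The operator is not a repeat violator: no 40% increase.
Cap at $677,150: $301,190 is within the cap, no reduction.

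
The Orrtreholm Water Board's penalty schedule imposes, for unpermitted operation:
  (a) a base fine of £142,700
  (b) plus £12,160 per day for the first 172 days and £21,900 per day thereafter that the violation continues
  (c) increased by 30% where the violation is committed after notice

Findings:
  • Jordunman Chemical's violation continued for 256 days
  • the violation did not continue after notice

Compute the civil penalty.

First 172 days: 172 × £12,160 = £2,091,520
Remaining days: (256 − 172) × £21,900 = £1,839,600
Per-day component: £2,091,520 + £1,839,600 = £3,931,120
Base plus per-day: £142,700 + £3,931,120 = £4,073,820
The violation did not continue after notice: no 30% increase.

£4,073,820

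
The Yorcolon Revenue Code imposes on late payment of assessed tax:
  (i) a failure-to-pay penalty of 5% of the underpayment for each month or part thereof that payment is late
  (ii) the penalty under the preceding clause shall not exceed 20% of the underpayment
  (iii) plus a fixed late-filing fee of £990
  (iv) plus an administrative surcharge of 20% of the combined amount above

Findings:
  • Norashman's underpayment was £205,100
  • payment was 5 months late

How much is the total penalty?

£50,412

Accrued rate: 5% × 5 = 25%, capped at 20% → 20%
Failure-to-pay penalty: 20% of £205,100 = £41,020
Penalty before surcharge: £41,020 + £990 = £42,010
Administrative surcharge: 20% of £42,010 = £8,402
Total penalty: £42,010 + £8,402 = £50,412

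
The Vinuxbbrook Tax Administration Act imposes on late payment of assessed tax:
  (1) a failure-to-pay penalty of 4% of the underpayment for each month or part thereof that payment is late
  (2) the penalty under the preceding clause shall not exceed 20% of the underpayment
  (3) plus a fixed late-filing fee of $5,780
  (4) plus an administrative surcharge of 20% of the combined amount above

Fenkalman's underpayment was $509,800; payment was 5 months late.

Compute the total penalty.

Accrued rate: 4% × 5 = 20%, capped at 20% → 20%
Failure-to-pay penalty: 20% of $509,800 = $101,960
Penalty before surcharge: $101,960 + $5,780 = $107,740
Administrative surcharge: 20% of $107,740 = $21,548
Total penalty: $107,740 + $21,548 = $129,288

$129,288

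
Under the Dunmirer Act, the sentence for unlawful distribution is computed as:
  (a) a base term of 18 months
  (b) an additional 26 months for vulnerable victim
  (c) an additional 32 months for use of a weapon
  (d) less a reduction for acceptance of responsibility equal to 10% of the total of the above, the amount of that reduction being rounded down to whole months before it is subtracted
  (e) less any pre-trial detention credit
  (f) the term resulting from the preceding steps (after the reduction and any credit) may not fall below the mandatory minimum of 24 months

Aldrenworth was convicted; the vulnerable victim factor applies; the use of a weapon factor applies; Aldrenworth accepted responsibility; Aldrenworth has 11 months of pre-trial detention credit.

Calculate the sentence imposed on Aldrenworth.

58 months

Vulnerable victim enhancement: +26 months
Use of a weapon enhancement: +32 months
Adjusted term: 18 months + 26 months + 32 months = 76 months
Acceptance of responsibility reduction: 10% of 76 months = 7 months (rounded down)
After reduction: 76 − 7 = 69 months
Less pre-trial detention credit: 69 months − 11 months = 58 months
Minimum 24 months: 58 months meets the minimum, no increase.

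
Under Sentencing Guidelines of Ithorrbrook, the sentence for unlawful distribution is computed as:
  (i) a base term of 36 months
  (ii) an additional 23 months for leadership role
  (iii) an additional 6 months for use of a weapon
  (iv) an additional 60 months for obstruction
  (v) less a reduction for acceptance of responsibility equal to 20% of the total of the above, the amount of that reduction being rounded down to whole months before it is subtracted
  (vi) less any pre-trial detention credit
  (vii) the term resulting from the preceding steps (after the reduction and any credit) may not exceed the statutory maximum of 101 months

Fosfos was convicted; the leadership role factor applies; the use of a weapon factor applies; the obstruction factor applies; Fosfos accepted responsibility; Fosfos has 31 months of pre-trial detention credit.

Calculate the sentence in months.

69 months

Leadership role enhancement: +23 months
Use of a weapon enhancement: +6 months
Obstruction enhancement: +60 months
Adjusted term: 36 months + 23 months + 6 months + 60 months = 125 months
Acceptance of responsibility reduction: 20% of 125 months = 25 months (rounded down)
After reduction: 125 − 25 = 100 months
Less pre-trial detention credit: 100 months − 31 months = 69 months
Cap at 101 months: 69 months is within the cap, no reduction.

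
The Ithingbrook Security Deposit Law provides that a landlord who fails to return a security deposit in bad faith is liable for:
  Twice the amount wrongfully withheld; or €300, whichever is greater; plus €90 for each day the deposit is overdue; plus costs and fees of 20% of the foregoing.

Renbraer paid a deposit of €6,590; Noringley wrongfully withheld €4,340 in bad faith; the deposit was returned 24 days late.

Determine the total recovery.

€13,008

Doubled: 2 × €4,340 = €8,680
Minimum €300: €8,680 meets the minimum, no increase.
Late-return penalty: 24 × €90 = €2,160
Damages plus late penalty: €8,680 + €2,160 = €10,840
Costs and fees: 20% of €10,840 = €2,168
Total recovery: €10,840 + €2,168 = €13,008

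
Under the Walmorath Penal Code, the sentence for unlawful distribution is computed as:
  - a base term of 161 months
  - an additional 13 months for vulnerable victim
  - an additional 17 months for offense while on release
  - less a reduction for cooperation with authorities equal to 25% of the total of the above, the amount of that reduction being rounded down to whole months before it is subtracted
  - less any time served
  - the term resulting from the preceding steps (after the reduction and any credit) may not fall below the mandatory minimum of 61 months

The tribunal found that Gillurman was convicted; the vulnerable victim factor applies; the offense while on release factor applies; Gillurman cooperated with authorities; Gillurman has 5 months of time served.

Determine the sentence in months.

Vulnerable victim enhancement: +13 months
Offense while on release enhancement: +17 months
Adjusted term: 161 months + 13 months + 17 months = 191 months
Cooperation with authorities reduction: 25% of 191 months = 47 months (rounded down)
After reduction: 191 − 47 = 144 months
Less time served: 144 months − 5 months = 139 months
Minimum 61 months: 139 months meets the minimum, no increase.

139 months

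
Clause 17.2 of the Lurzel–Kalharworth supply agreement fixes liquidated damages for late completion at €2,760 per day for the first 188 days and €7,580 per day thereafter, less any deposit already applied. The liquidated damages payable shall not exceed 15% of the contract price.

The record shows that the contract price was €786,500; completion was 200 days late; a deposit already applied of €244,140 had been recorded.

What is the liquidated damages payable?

€117,975

First 188 days: 188 × €2,760 = €518,880
Remaining days: (200 − 188) × €7,580 = €90,960
Accrued per-day damages: €518,880 + €90,960 = €609,840
Less deposit already applied: €609,840 − €244,140 = €365,700
Cap: 15% of €786,500 = €117,975
Cap at €117,975: €365,700 exceeds the cap → €117,975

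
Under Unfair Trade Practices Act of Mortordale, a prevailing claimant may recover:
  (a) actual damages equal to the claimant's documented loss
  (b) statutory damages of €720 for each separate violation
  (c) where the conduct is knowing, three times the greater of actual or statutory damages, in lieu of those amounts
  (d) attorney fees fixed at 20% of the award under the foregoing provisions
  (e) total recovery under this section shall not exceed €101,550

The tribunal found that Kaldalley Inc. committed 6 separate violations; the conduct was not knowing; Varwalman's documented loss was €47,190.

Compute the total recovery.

Statutory damages: 6 × €720 = €4,320
Conduct not knowing: the in-lieu enhancement does not apply.
Actual plus statutory damages: €47,190 + €4,320 = €51,510
Attorney fees: 20% of €51,510 = €10,302
Total before cap: €51,510 + €10,302 = €61,812
Cap at €101,550: €61,812 is within the cap, no reduction.

Total recovery: €61,812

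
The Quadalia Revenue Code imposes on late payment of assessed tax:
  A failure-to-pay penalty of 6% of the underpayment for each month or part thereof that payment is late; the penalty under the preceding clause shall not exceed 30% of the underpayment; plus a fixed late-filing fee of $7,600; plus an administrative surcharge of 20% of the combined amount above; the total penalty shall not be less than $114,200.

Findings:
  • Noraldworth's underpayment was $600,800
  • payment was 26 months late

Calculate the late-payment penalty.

Accrued rate: 6% × 26 = 156%, capped at 30% → 30%
Failure-to-pay penalty: 30% of $600,800 = $180,240
Penalty before surcharge: $180,240 + $7,600 = $187,840
Administrative surcharge: 20% of $187,840 = $37,568
Total penalty: $187,840 + $37,568 = $225,408
Minimum $114,200: $225,408 meets the minimum, no increase.

$225,408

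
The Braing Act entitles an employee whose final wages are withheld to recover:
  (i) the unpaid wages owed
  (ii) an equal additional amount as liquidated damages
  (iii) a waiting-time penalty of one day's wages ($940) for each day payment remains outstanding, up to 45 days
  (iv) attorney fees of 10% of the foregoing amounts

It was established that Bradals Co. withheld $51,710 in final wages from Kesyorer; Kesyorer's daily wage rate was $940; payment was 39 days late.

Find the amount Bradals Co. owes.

$154,088

Liquidated damages (equal amount): $51,710
Penalty days: min(39, 45) = 39
Waiting-time penalty: 39 × $940 = $36,660
Subtotal: $51,710 + $51,710 + $36,660 = $140,080
Attorney fees: 10% of $140,080 = $14,008
Total award: $140,080 + $14,008 = $154,088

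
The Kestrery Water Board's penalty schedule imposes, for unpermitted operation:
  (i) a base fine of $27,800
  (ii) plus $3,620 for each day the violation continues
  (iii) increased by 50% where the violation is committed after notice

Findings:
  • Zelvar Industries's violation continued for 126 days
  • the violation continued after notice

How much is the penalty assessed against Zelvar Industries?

Per-day component: 126 × $3,620 = $456,120
Base plus per-day: $27,800 + $456,120 = $483,920
Enhancement: 50% of $483,920 = $241,960
Enhanced fine: $483,920 + $241,960 = $725,880

Civil penalty: $725,880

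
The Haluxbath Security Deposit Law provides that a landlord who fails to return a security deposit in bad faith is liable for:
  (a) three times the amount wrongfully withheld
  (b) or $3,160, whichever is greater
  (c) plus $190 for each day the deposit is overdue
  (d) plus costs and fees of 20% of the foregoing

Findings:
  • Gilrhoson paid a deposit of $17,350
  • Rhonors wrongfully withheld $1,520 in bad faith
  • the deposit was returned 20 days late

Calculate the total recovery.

Trebled: 3 × $1,520 = $4,560
Minimum $3,160: $4,560 meets the minimum, no increase.
Late-return penalty: 20 × $190 = $3,800
Damages plus late penalty: $4,560 + $3,800 = $8,360
Costs and fees: 20% of $8,360 = $1,672
Total recovery: $8,360 + $1,672 = $10,032

$10,032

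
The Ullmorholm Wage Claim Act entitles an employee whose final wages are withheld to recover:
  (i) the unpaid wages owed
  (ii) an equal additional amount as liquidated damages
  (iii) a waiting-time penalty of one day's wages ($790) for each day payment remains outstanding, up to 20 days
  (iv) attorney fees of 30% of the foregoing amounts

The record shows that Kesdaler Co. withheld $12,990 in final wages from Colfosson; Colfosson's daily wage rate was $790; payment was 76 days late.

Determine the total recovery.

Liquidated damages (equal amount): $12,990
Penalty days: min(76, 20) = 20
Waiting-time penalty: 20 × $790 = $15,800
Subtotal: $12,990 + $12,990 + $15,800 = $41,780
Attorney fees: 30% of $41,780 = $12,534
Total award: $41,780 + $12,534 = $54,314

$54,314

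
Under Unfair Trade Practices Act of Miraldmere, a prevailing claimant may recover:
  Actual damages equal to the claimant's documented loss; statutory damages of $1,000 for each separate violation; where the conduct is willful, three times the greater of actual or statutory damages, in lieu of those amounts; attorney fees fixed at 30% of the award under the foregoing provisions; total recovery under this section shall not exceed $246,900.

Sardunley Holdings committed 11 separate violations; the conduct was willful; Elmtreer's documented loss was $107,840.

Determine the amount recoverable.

$246,900

Statutory damages: 11 × $1,000 = $11,000
Greater of actual damages ($107,840) or statutory damages ($11,000): $107,840
Trebled: 3 × $107,840 = $323,520
Attorney fees: 30% of $323,520 = $97,056
Total before cap: $323,520 + $97,056 = $420,576
Cap at $246,900: $420,576 exceeds the cap → $246,900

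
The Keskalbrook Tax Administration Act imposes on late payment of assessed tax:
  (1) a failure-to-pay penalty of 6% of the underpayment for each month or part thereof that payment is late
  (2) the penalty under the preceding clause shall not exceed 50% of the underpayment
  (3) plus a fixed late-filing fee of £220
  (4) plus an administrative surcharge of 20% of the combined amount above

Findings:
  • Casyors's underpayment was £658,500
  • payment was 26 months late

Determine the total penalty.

Accrued rate: 6% × 26 = 156%, capped at 50% → 50%
Failure-to-pay penalty: 50% of £658,500 = £329,250
Penalty before surcharge: £329,250 + £220 = £329,470
Administrative surcharge: 20% of £329,470 = £65,894
Total penalty: £329,470 + £65,894 = £395,364

£395,364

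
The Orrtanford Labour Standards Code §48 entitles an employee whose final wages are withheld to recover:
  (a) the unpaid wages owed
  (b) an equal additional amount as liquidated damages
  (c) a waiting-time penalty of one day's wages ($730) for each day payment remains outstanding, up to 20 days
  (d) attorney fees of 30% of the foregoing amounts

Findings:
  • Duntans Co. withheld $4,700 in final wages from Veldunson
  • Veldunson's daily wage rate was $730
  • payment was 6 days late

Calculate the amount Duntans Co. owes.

$17,914

Liquidated damages (equal amount): $4,700
Penalty days: min(6, 20) = 6
Waiting-time penalty: 6 × $730 = $4,380
Subtotal: $4,700 + $4,700 + $4,380 = $13,780
Attorney fees: 30% of $13,780 = $4,134
Total award: $13,780 + $4,134 = $17,914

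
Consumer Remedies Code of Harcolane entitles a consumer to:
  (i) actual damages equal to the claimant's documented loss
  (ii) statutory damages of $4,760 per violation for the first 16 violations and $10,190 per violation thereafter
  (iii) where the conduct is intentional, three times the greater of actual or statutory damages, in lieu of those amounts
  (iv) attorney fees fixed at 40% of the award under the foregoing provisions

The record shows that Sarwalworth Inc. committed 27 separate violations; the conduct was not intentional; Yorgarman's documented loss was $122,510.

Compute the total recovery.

First 16 violations: 16 × $4,760 = $76,160
Remaining violations: (27 − 16) × $10,190 = $112,090
Statutory damages: $76,160 + $112,090 = $188,250
Conduct not intentional: the in-lieu enhancement does not apply.
Actual plus statutory damages: $122,510 + $188,250 = $310,760
Attorney fees: 40% of $310,760 = $124,304
Total recovery: $310,760 + $124,304 = $435,064

Total recovery: $435,064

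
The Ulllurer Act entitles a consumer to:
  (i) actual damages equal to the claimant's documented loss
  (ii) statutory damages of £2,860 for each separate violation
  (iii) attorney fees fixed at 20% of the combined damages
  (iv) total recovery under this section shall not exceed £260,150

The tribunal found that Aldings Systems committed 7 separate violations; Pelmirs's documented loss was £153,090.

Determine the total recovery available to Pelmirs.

Total recovery: £207,732

Statutory damages: 7 × £2,860 = £20,020
Combined damages: £153,090 + £20,020 = £173,110
Attorney fees: 20% of £173,110 = £34,622
Total before cap: £173,110 + £34,622 = £207,732
Cap at £260,150: £207,732 is within the cap, no reduction.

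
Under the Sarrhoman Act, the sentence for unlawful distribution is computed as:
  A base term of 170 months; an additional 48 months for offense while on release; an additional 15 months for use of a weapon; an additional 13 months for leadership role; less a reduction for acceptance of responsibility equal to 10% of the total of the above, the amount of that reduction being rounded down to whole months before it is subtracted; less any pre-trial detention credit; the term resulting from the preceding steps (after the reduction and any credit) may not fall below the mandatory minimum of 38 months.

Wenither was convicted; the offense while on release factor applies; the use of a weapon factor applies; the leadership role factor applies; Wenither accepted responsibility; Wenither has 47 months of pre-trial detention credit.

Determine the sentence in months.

175 months

Offense while on release enhancement: +48 months
Use of a weapon enhancement: +15 months
Leadership role enhancement: +13 months
Adjusted term: 170 months + 48 months + 15 months + 13 months = 246 months
Acceptance of responsibility reduction: 10% of 246 months = 24 months (rounded down)
After reduction: 246 − 24 = 222 months
Less pre-trial detention credit: 222 months − 47 months = 175 months
Minimum 38 months: 175 months meets the minimum, no increase.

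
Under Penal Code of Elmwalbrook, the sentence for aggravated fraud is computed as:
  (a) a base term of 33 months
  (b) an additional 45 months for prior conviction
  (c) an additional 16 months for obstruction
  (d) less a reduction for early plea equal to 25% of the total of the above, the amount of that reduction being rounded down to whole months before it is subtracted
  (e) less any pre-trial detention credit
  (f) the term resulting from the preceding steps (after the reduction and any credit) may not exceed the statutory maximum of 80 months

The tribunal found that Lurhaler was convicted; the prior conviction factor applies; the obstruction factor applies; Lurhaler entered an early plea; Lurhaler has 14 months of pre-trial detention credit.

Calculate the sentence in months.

Sentence: 57 months

Prior conviction enhancement: +45 months
Obstruction enhancement: +16 months
Adjusted term: 33 months + 45 months + 16 months = 94 months
Early plea reduction: 25% of 94 months = 23 months (rounded down)
After reduction: 94 − 23 = 71 months
Less pre-trial detention credit: 71 months − 14 months = 57 months
Cap at 80 months: 57 months is within the cap, no reduction.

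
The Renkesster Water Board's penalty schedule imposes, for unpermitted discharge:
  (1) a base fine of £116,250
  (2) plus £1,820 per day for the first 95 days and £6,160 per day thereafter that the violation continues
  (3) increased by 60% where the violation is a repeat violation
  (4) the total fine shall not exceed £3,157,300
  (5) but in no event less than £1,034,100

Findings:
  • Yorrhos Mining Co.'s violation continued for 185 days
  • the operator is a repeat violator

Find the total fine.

£1,349,680

First 95 days: 95 × £1,820 = £172,900
Remaining days: (185 − 95) × £6,160 = £554,400
Per-day component: £172,900 + £554,400 = £727,300
Base plus per-day: £116,250 + £727,300 = £843,550
Enhancement: 60% of £843,550 = £506,130
Enhanced fine: £843,550 + £506,130 = £1,349,680
Cap at £3,157,300: £1,349,680 is within the cap, no reduction.
Minimum £1,034,100: £1,349,680 meets the minimum, no increase.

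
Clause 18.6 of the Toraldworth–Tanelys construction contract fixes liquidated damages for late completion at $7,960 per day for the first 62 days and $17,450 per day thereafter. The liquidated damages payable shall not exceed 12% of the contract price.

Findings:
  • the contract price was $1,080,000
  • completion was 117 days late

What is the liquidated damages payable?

First 62 days: 62 × $7,960 = $493,520
Remaining days: (117 − 62) × $17,450 = $959,750
Accrued per-day damages: $493,520 + $959,750 = $1,453,270
Cap: 12% of $1,080,000 = $129,600
Cap at $129,600: $1,453,270 exceeds the cap → $129,600

$129,600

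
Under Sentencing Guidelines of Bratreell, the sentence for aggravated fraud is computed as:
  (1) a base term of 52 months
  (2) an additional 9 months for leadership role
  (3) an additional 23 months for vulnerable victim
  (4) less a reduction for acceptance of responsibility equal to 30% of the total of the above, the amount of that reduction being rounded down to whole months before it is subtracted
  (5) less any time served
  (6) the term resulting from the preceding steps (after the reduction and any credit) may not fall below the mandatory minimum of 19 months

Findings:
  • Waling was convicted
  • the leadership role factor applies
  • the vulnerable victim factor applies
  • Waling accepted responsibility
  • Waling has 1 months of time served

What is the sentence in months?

Leadership role enhancement: +9 months
Vulnerable victim enhancement: +23 months
Adjusted term: 52 months + 9 months + 23 months = 84 months
Acceptance of responsibility reduction: 30% of 84 months = 25 months (rounded down)
After reduction: 84 − 25 = 59 months
Less time served: 59 months − 1 months = 58 months
Minimum 19 months: 58 months meets the minimum, no increase.

58 months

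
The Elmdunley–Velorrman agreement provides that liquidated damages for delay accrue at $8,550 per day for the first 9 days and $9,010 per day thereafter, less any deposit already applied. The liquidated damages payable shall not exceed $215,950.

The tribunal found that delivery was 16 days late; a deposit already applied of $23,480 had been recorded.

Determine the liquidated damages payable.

$116,540

First 9 days: 9 × $8,550 = $76,950
Remaining days: (16 − 9) × $9,010 = $63,070
Accrued per-day damages: $76,950 + $63,070 = $140,020
Less deposit already applied: $140,020 − $23,480 = $116,540
Cap at $215,950: $116,540 is within the cap, no reduction.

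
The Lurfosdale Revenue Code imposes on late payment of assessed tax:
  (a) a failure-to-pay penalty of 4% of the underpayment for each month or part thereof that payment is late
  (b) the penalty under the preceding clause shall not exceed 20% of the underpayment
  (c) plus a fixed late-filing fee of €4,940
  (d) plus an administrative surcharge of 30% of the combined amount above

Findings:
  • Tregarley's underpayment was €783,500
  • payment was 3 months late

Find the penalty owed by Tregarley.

€128,648

Accrued rate: 4% × 3 = 12%, capped at 20% → 12%
Failure-to-pay penalty: 12% of €783,500 = €94,020
Penalty before surcharge: €94,020 + €4,940 = €98,960
Administrative surcharge: 30% of €98,960 = €29,688
Total penalty: €98,960 + €29,688 = €128,648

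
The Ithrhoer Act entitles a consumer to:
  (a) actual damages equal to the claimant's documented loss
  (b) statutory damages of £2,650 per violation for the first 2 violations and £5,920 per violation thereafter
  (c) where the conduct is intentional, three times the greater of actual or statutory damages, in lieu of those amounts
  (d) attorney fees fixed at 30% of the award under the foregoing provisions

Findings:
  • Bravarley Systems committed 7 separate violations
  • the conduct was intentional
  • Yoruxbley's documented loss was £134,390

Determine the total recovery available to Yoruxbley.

First 2 violations: 2 × £2,650 = £5,300
Remaining violations: (7 − 2) × £5,920 = £29,600
Statutory damages: £5,300 + £29,600 = £34,900
Greater of actual damages (£134,390) or statutory damages (£34,900): £134,390
Trebled: 3 × £134,390 = £403,170
Attorney fees: 30% of £403,170 = £120,951
Total recovery: £403,170 + £120,951 = £524,121

Total recovery: £524,121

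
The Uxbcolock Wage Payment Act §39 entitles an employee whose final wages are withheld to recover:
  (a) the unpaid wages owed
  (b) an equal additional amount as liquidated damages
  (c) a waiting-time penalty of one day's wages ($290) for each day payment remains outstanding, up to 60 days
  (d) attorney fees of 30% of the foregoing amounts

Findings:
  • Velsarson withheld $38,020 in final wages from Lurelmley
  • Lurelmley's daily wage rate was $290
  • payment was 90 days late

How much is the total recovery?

$121,472

Liquidated damages (equal amount): $38,020
Penalty days: min(90, 60) = 60
Waiting-time penalty: 60 × $290 = $17,400
Subtotal: $38,020 + $38,020 + $17,400 = $93,440
Attorney fees: 30% of $93,440 = $28,032
Total award: $93,440 + $28,032 = $121,472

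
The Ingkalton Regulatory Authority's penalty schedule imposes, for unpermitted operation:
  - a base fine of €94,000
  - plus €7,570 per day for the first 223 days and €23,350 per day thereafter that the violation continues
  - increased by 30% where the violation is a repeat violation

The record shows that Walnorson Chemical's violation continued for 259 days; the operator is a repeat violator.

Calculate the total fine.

€3,409,523

First 223 days: 223 × €7,570 = €1,688,110
Remaining days: (259 − 223) × €23,350 = €840,600
Per-day component: €1,688,110 + €840,600 = €2,528,710
Base plus per-day: €94,000 + €2,528,710 = €2,622,710
Enhancement: 30% of €2,622,710 = €786,813
Enhanced fine: €2,622,710 + €786,813 = €3,409,523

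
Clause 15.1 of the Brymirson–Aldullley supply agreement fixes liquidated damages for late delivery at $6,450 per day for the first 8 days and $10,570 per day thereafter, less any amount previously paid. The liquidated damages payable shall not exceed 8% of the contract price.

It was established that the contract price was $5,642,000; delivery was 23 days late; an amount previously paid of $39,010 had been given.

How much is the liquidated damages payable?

$171,140

First 8 days: 8 × $6,450 = $51,600
Remaining days: (23 − 8) × $10,570 = $158,550
Accrued per-day damages: $51,600 + $158,550 = $210,150
Less amount previously paid: $210,150 − $39,010 = $171,140
Cap: 8% of $5,642,000 = $451,360
Cap at $451,360: $171,140 is within the cap, no reduction.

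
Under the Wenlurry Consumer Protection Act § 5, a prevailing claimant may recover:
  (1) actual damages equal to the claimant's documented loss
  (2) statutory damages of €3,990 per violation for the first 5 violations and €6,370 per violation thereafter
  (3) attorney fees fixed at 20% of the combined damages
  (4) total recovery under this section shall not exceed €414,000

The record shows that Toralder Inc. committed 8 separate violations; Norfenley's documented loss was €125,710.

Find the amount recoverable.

First 5 violations: 5 × €3,990 = €19,950
Remaining violations: (8 − 5) × €6,370 = €19,110
Statutory damages: €19,950 + €19,110 = €39,060
Combined damages: €125,710 + €39,060 = €164,770
Attorney fees: 20% of €164,770 = €32,954
Total before cap: €164,770 + €32,954 = €197,724
Cap at €414,000: €197,724 is within the cap, no reduction.

€197,724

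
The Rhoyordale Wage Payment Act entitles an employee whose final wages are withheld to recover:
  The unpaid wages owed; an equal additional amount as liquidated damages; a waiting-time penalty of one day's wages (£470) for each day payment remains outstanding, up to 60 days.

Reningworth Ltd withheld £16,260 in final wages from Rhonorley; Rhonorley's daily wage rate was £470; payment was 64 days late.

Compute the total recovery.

Liquidated damages (equal amount): £16,260
Penalty days: min(64, 60) = 60
Waiting-time penalty: 60 × £470 = £28,200
Total award: £16,260 + £16,260 + £28,200 = £60,720

£60,720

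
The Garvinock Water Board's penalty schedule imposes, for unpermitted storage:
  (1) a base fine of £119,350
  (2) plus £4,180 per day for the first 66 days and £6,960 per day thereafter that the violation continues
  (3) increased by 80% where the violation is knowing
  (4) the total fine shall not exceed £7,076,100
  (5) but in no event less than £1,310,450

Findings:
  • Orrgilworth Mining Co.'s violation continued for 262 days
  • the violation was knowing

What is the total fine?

£3,166,902

First 66 days: 66 × £4,180 = £275,880
Remaining days: (262 − 66) × £6,960 = £1,364,160
Per-day component: £275,880 + £1,364,160 = £1,640,040
Base plus per-day: £119,350 + £1,640,040 = £1,759,390
Enhancement: 80% of £1,759,390 = £1,407,512
Enhanced fine: £1,759,390 + £1,407,512 = £3,166,902
Cap at £7,076,100: £3,166,902 is within the cap, no reduction.
Minimum £1,310,450: £3,166,902 meets the minimum, no increase.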